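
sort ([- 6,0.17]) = [ - 6,0.17 ]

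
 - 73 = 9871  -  9944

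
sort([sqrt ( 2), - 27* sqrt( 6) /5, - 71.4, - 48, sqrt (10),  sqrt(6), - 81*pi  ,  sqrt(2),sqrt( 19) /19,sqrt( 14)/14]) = [  -  81*pi , - 71.4,  -  48 ,-27*sqrt(6)/5, sqrt(19) /19,sqrt(14)/14,sqrt(2) , sqrt ( 2 ), sqrt(6),sqrt(10 )]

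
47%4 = 3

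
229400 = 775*296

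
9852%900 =852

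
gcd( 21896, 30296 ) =56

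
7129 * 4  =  28516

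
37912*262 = 9932944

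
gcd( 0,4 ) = 4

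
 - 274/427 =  - 1 + 153/427 =- 0.64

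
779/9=86+5/9 = 86.56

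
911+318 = 1229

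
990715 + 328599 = 1319314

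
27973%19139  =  8834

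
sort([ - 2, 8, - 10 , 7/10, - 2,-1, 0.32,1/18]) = [ - 10, - 2, - 2, - 1,1/18 , 0.32, 7/10, 8]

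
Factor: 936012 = 2^2*3^1*7^1*11^1*1013^1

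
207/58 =207/58=3.57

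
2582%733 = 383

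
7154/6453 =7154/6453 = 1.11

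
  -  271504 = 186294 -457798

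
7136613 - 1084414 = 6052199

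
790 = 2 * 395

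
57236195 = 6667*8585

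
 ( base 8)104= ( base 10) 68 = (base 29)2a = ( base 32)24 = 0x44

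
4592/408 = 574/51 = 11.25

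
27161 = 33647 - 6486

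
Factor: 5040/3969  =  2^4*3^( - 2)*5^1*7^(-1 ) = 80/63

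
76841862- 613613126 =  - 536771264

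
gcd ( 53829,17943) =17943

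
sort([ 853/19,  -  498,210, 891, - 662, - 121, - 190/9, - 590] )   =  [ - 662, - 590, - 498,-121, - 190/9,853/19,210,891]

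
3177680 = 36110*88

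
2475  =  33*75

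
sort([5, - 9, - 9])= [ - 9, - 9, 5] 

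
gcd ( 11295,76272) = 3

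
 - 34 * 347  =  -11798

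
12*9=108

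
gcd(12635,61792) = 1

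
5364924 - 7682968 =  - 2318044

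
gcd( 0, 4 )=4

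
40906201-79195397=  - 38289196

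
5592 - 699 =4893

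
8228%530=278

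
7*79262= 554834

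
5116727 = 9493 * 539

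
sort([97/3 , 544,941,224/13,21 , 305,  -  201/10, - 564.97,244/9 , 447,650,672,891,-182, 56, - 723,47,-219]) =[-723, -564.97, - 219,-182,-201/10 , 224/13 , 21, 244/9,97/3,47, 56,305 , 447,544,650,672,891, 941] 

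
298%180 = 118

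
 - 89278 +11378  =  -77900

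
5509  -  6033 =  - 524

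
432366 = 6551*66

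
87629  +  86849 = 174478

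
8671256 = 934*9284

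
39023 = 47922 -8899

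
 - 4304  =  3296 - 7600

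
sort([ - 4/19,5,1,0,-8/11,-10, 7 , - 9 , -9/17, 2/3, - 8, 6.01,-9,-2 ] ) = [-10, - 9, - 9, - 8, - 2, - 8/11,  -  9/17 ,-4/19, 0 , 2/3,1,5,  6.01,7 ]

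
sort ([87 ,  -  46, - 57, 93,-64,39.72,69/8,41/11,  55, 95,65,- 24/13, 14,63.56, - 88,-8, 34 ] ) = [ - 88, - 64,-57,-46,  -  8 , - 24/13, 41/11, 69/8,  14, 34 , 39.72, 55,  63.56, 65 , 87, 93,95 ]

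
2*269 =538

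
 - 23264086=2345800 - 25609886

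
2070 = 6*345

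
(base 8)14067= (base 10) 6199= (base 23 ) BGC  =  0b1100000110111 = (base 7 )24034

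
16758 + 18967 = 35725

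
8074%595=339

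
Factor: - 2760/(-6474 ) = 2^2* 5^1*13^( - 1)*23^1*83^(-1 )  =  460/1079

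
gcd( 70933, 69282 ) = 1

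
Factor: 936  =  2^3*3^2*13^1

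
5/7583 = 5/7583 = 0.00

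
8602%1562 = 792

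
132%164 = 132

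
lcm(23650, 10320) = 567600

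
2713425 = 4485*605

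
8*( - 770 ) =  - 6160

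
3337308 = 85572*39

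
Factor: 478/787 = 2^1*239^1 * 787^ ( - 1) 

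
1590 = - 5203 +6793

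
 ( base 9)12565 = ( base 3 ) 102122012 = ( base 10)8483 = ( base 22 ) HBD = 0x2123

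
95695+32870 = 128565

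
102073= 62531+39542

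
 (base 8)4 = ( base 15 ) 4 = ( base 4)10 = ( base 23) 4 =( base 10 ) 4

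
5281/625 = 8+281/625 = 8.45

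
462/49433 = 462/49433 = 0.01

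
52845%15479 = 6408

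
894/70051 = 894/70051= 0.01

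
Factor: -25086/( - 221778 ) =113/999 = 3^(-3 )*37^ (-1)*113^1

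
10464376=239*43784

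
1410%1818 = 1410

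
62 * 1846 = 114452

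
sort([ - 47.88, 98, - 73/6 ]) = [ - 47.88, -73/6 , 98 ]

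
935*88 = 82280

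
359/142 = 2 + 75/142= 2.53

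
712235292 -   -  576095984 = 1288331276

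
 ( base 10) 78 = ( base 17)4A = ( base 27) 2O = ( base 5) 303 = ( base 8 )116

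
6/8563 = 6/8563 = 0.00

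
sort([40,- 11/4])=[-11/4, 40] 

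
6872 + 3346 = 10218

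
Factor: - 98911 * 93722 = - 9270136742 = - 2^1*46861^1*98911^1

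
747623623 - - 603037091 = 1350660714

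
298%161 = 137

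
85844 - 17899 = 67945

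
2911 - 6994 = - 4083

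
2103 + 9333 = 11436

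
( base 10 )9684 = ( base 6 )112500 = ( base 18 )1BG0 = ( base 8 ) 22724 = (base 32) 9EK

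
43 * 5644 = 242692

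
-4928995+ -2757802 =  - 7686797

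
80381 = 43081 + 37300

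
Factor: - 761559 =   -  3^1*253853^1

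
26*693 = 18018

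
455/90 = 91/18 = 5.06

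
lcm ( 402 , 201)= 402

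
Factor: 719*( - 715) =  - 514085 = -5^1*11^1 * 13^1*719^1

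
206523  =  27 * 7649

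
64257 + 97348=161605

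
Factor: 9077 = 29^1 * 313^1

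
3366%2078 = 1288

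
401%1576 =401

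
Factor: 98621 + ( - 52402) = 46219 = 46219^1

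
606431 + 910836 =1517267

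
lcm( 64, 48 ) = 192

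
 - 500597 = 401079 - 901676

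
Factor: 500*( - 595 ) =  - 297500 = - 2^2* 5^4*7^1*17^1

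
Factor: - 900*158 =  - 2^3*3^2 * 5^2 * 79^1 = - 142200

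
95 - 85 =10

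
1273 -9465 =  - 8192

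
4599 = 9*511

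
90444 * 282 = 25505208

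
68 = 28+40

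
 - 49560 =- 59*840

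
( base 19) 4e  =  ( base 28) 36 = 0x5A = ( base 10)90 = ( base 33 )2o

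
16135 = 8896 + 7239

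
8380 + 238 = 8618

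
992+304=1296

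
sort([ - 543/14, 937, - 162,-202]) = [-202, - 162, - 543/14,937 ]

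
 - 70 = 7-77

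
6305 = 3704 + 2601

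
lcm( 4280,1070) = 4280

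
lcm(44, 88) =88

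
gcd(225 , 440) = 5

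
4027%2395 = 1632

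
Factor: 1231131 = 3^1*11^1* 37307^1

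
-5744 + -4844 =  - 10588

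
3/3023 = 3/3023 = 0.00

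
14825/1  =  14825 = 14825.00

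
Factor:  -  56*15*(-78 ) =2^4* 3^2*5^1 * 7^1*13^1 = 65520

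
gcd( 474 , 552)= 6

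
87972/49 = 87972/49= 1795.35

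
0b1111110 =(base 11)105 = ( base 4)1332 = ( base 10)126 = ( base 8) 176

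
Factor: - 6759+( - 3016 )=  - 9775 = -5^2*17^1*23^1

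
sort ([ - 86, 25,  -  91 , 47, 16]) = [-91, - 86,16, 25, 47 ]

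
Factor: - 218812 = -2^2 * 11^1*4973^1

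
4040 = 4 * 1010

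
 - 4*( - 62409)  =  249636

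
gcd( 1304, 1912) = 8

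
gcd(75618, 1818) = 18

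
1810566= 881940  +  928626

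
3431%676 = 51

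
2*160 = 320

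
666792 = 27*24696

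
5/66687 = 5/66687 = 0.00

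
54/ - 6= - 9/1 = - 9.00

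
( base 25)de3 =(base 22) hb8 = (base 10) 8478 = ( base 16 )211E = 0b10000100011110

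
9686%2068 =1414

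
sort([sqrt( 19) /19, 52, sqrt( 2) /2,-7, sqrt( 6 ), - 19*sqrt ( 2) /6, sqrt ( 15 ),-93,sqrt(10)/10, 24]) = [ - 93, - 7, - 19*sqrt( 2 )/6 , sqrt( 19 ) /19, sqrt( 10 )/10,sqrt( 2) /2 , sqrt( 6), sqrt( 15 ),24, 52 ]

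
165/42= 3+13/14  =  3.93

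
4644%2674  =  1970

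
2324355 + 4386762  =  6711117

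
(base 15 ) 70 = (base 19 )5a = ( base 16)69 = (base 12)89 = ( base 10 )105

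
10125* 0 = 0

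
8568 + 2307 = 10875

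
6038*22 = 132836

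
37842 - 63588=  - 25746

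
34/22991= 34/22991 = 0.00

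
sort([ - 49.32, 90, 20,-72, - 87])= [- 87, - 72, -49.32, 20, 90]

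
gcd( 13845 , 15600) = 195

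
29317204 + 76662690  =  105979894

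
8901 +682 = 9583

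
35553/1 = 35553 = 35553.00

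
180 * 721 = 129780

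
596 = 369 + 227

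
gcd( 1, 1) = 1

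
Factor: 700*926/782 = 2^2*5^2*7^1 * 17^( - 1) *23^( - 1)*463^1=324100/391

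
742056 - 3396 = 738660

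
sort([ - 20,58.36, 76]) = [ - 20, 58.36,76]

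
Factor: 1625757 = 3^1*7^1*77417^1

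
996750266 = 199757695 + 796992571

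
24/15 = 1 + 3/5 = 1.60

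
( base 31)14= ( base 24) 1B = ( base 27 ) 18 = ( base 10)35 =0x23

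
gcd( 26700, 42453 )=267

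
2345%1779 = 566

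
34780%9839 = 5263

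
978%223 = 86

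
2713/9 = 2713/9 =301.44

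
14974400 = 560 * 26740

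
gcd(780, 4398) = 6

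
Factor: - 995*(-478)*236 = 2^3*5^1*59^1*199^1 * 239^1 = 112243960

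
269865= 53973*5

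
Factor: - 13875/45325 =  - 3^1*5^1 * 7^(  -  2 ) = - 15/49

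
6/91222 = 3/45611= 0.00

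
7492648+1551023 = 9043671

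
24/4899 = 8/1633 = 0.00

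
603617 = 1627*371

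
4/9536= 1/2384 = 0.00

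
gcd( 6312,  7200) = 24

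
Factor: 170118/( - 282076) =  - 117/194 = - 2^( - 1)*3^2*13^1*97^ ( - 1) 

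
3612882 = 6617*546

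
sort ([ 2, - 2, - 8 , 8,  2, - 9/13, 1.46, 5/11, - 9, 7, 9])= [-9, - 8, - 2,-9/13,5/11 , 1.46,2, 2, 7, 8,9 ] 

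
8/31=8/31= 0.26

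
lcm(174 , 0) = 0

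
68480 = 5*13696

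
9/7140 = 3/2380=0.00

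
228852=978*234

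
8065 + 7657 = 15722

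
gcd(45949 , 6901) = 1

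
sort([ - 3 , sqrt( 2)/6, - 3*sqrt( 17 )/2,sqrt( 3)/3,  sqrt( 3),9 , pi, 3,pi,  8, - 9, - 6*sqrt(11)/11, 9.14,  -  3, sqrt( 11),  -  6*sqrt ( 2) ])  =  [  -  9, - 6*sqrt( 2 ), -3*sqrt( 17)/2,-3 ,-3, - 6*sqrt(11 )/11, sqrt( 2)/6,sqrt( 3)/3,  sqrt( 3 ),3,  pi,pi, sqrt(11), 8, 9, 9.14]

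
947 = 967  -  20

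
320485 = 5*64097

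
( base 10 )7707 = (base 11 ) 5877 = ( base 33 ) 72I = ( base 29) 94m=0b1111000011011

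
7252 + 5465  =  12717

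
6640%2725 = 1190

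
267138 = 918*291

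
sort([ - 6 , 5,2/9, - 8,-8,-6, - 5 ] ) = [ - 8, - 8, - 6, - 6, - 5 , 2/9, 5]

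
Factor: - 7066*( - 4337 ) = 2^1*3533^1*4337^1 = 30645242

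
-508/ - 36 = 127/9=14.11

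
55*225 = 12375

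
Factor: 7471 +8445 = 2^2*23^1*173^1 = 15916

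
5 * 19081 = 95405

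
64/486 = 32/243 = 0.13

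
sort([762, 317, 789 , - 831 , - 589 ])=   [ - 831, - 589  ,  317, 762,789] 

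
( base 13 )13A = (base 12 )162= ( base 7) 431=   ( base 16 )da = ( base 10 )218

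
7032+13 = 7045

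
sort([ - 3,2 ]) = [-3, 2] 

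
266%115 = 36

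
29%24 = 5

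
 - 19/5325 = -1 + 5306/5325= - 0.00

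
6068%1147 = 333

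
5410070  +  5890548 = 11300618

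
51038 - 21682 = 29356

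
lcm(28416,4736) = 28416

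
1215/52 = 1215/52 = 23.37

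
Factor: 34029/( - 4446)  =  -2^(-1)*13^( - 1 )*199^1=- 199/26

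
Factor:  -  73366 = -2^1*36683^1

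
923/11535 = 923/11535 = 0.08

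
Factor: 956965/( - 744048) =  - 2^(-4)*3^( - 2) * 5^1*43^1*4451^1*5167^( - 1)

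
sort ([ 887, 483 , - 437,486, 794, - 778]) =[-778,-437, 483, 486, 794, 887] 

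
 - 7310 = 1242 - 8552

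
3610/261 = 13 +217/261 = 13.83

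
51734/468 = 110 + 127/234 = 110.54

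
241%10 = 1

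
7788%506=198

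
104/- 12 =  - 26/3 =-8.67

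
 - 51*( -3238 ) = 165138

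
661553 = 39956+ 621597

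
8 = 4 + 4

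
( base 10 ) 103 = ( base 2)1100111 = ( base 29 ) 3g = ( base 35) 2X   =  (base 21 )4j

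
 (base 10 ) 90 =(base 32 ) 2Q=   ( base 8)132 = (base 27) 39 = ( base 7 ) 156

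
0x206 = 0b1000000110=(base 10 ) 518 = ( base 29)hp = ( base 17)1d8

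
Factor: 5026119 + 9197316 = 14223435=3^1*5^1*271^1*3499^1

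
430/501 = 430/501 = 0.86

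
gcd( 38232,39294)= 1062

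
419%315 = 104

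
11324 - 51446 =-40122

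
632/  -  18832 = - 79/2354 = - 0.03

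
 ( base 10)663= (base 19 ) 1FH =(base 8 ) 1227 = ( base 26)pd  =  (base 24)13F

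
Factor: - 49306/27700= - 2^( - 1)*5^( - 2)*89^1= - 89/50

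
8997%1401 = 591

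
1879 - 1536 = 343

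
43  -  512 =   -  469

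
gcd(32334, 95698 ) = 2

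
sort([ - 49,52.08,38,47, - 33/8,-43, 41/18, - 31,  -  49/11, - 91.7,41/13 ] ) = [ - 91.7, - 49, - 43,  -  31,-49/11, - 33/8,41/18, 41/13, 38,47,52.08] 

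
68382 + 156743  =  225125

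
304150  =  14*21725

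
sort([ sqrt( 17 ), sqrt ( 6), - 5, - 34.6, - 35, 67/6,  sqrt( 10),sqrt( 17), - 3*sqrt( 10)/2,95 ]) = [ - 35, - 34.6, - 5, -3*sqrt( 10)/2,sqrt(6),sqrt( 10), sqrt(17), sqrt( 17) , 67/6, 95]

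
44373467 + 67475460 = 111848927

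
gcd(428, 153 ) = 1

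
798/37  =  21  +  21/37 = 21.57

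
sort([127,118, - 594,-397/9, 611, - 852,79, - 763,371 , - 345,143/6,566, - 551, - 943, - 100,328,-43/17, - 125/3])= [ - 943 , - 852 ,-763, - 594, - 551,-345, - 100, - 397/9, - 125/3,-43/17,143/6 , 79,118,127,328,  371  ,  566,611]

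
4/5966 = 2/2983 =0.00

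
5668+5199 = 10867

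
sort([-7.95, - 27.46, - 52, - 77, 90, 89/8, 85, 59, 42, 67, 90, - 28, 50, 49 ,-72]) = [-77, - 72, -52 ,-28, - 27.46, - 7.95, 89/8,  42, 49, 50, 59, 67,85,90, 90] 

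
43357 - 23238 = 20119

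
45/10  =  9/2 = 4.50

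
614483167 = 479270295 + 135212872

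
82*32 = 2624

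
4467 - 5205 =  -  738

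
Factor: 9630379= 11^1*67^1*73^1 * 179^1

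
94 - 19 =75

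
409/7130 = 409/7130   =  0.06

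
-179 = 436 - 615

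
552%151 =99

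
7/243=7/243 = 0.03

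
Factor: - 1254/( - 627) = 2^1 =2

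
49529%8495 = 7054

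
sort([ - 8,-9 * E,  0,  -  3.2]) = [ - 9*E,  -  8, - 3.2, 0 ]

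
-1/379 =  - 1+378/379 = - 0.00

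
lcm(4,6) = 12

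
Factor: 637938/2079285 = 212646/693095=2^1*3^1*5^(-1 )*7^1 * 13^(-1 )*61^1*83^1 * 10663^(-1) 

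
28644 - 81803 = -53159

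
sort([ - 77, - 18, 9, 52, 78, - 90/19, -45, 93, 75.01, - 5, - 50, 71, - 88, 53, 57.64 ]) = [ - 88, - 77,-50, - 45, - 18, -5,-90/19, 9,52, 53,57.64, 71,75.01, 78,93 ] 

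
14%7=0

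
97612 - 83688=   13924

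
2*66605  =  133210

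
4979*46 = 229034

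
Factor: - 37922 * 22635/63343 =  - 2^1*3^2*5^1*7^( - 1)*67^1*283^1*503^1*9049^(-1) =- 858364470/63343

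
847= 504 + 343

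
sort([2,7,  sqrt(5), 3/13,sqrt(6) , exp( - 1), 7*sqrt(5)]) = [3/13, exp( - 1 ),2, sqrt(5),sqrt( 6 ), 7 , 7 * sqrt( 5)]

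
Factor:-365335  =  -5^1*31^1*2357^1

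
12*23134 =277608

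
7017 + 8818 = 15835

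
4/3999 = 4/3999 = 0.00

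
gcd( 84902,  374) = 2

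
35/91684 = 35/91684 = 0.00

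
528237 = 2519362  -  1991125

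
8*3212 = 25696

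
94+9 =103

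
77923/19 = 4101 + 4/19= 4101.21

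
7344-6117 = 1227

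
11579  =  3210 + 8369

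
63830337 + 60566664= 124397001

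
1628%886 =742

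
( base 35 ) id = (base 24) 12J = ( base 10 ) 643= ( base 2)1010000011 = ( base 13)3A6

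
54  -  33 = 21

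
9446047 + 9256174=18702221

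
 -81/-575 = 81/575  =  0.14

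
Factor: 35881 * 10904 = 2^3*29^1*47^1*53^1*677^1=391246424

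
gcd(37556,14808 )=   4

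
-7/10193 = -1 + 10186/10193 = - 0.00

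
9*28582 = 257238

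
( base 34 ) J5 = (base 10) 651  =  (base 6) 3003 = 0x28B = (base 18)203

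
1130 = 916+214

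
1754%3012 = 1754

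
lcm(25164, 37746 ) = 75492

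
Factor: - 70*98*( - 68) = 2^4 * 5^1*7^3*17^1 =466480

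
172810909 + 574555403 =747366312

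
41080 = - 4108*(-10)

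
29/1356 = 29/1356 = 0.02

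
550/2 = 275 = 275.00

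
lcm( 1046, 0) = 0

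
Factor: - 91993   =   - 11^1*8363^1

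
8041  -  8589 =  - 548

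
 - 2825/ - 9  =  2825/9  =  313.89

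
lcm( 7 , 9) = 63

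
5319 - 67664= - 62345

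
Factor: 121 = 11^2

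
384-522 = - 138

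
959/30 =959/30 = 31.97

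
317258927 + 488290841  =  805549768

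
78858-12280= 66578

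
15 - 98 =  -83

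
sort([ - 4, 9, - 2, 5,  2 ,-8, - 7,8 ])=[ - 8 ,- 7,-4, - 2, 2,5, 8, 9]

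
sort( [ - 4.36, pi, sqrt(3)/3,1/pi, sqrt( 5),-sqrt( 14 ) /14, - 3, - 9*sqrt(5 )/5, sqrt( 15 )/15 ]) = [ - 4.36, - 9*sqrt ( 5)/5, - 3 , - sqrt (14 ) /14, sqrt( 15)/15, 1/pi, sqrt( 3) /3, sqrt(5),  pi ] 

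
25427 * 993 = 25249011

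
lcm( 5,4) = 20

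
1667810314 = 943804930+724005384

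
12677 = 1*12677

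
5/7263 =5/7263=0.00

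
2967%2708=259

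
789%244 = 57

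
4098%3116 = 982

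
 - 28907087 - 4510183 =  - 33417270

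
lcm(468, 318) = 24804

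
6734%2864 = 1006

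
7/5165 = 7/5165 = 0.00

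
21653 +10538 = 32191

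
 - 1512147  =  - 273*5539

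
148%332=148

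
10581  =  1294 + 9287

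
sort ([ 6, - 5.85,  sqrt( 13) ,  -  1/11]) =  [ - 5.85, - 1/11,sqrt(13),6]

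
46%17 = 12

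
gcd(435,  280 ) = 5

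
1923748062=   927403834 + 996344228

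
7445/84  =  7445/84 = 88.63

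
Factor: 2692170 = 2^1*3^3*5^1*13^2*59^1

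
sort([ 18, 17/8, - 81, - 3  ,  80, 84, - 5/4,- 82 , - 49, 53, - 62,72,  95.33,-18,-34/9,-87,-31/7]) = [  -  87,-82, - 81,-62 , - 49, - 18,-31/7,-34/9,  -  3, - 5/4, 17/8,18, 53 , 72, 80, 84,95.33 ]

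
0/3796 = 0 =0.00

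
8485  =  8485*1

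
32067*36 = 1154412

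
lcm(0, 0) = 0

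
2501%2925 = 2501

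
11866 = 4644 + 7222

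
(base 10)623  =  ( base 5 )4443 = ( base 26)np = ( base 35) HS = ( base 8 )1157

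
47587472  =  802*59336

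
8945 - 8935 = 10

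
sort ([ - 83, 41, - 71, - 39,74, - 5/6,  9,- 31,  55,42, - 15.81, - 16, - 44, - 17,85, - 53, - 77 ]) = [ - 83,-77, - 71,- 53, - 44, - 39, - 31, - 17, - 16, - 15.81, - 5/6, 9, 41, 42, 55,74, 85]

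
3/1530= 1/510=0.00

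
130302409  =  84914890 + 45387519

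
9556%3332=2892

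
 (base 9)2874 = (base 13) CB2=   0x87D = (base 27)2qd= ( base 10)2173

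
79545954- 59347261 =20198693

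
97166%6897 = 608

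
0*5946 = 0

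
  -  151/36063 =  - 151/36063 = - 0.00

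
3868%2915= 953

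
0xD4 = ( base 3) 21212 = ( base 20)AC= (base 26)84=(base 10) 212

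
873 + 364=1237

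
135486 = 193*702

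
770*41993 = 32334610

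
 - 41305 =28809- 70114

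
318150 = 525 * 606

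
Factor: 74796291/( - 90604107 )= - 8310699/10067123  =  - 3^2*11^( -1)*23^( - 1)*39791^( - 1) * 923411^1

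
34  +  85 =119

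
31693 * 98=3105914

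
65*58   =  3770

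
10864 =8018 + 2846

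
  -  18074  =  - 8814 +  - 9260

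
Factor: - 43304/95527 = - 2^3*5413^1*95527^( - 1) 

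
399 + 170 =569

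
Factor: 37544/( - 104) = -361 = -19^2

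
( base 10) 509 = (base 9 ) 625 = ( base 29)HG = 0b111111101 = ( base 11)423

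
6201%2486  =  1229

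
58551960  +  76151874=134703834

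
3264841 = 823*3967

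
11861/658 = 11861/658 = 18.03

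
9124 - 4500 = 4624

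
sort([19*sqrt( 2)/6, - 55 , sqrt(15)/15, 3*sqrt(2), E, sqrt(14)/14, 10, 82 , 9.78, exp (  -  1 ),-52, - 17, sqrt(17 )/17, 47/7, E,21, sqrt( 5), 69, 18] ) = [ - 55, - 52,- 17, sqrt(17)/17, sqrt(15)/15, sqrt( 14)/14,exp ( - 1 ),  sqrt(5), E, E, 3 * sqrt(2 ), 19*sqrt( 2 ) /6,47/7, 9.78, 10, 18, 21, 69,82 ] 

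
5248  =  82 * 64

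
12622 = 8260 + 4362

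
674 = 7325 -6651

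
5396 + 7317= 12713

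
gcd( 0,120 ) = 120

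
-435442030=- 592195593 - -156753563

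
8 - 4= 4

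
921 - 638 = 283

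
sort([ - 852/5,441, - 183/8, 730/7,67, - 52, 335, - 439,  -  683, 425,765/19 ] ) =[ - 683, - 439,  -  852/5, - 52, - 183/8,765/19, 67 , 730/7, 335, 425, 441]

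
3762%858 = 330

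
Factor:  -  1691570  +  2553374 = 2^2 * 3^2*37^1*647^1=861804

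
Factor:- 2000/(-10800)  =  5/27 = 3^ ( -3) * 5^1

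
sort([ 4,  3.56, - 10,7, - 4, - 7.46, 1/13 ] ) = [ - 10, - 7.46, - 4, 1/13, 3.56,  4 , 7]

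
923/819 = 71/63 = 1.13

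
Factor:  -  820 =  - 2^2*5^1*41^1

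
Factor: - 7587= - 3^3*281^1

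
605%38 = 35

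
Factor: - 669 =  - 3^1*223^1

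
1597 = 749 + 848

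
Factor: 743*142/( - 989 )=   -  105506/989 = - 2^1 *23^( -1)*43^(  -  1)*71^1 * 743^1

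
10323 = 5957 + 4366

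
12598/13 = 12598/13 = 969.08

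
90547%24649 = 16600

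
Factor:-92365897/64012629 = -3^( - 1)*13^1 * 19^1*421^( - 1 )*50683^( - 1)*373951^1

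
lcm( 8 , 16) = 16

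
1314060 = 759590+554470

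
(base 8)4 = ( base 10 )4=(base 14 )4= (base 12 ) 4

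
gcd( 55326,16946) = 2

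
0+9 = 9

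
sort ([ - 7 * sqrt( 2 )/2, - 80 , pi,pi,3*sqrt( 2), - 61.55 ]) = [ - 80, - 61.55, - 7*sqrt ( 2)/2,  pi, pi , 3 * sqrt(2) ] 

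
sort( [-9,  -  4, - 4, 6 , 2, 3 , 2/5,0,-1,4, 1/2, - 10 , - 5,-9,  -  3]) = [ - 10 ,-9, - 9, - 5,-4, - 4,-3,-1,0,2/5,1/2, 2,3 , 4,6 ]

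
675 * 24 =16200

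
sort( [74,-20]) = [ - 20,74] 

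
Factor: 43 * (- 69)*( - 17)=50439 = 3^1*17^1 * 23^1 * 43^1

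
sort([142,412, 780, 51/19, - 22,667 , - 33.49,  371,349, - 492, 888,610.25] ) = [ - 492,-33.49 , - 22,  51/19,142,  349,371  ,  412, 610.25, 667, 780, 888 ] 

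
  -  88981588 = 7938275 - 96919863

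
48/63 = 16/21 =0.76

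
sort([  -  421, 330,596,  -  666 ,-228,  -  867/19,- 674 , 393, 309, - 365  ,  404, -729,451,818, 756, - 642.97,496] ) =[-729, - 674, - 666, -642.97 , - 421,-365,  -  228, - 867/19, 309,330, 393,404, 451, 496, 596, 756, 818]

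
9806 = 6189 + 3617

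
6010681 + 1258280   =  7268961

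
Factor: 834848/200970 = 59632/14355 = 2^4 * 3^(-2)*  5^( - 1 )*11^ ( - 1 ) *29^(- 1 )*3727^1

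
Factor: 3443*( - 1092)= - 3759756 = - 2^2*3^1*7^1*11^1*13^1*313^1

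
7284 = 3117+4167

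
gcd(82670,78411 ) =1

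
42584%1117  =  138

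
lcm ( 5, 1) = 5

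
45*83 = 3735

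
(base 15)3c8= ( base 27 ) 14q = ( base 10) 863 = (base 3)1011222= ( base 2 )1101011111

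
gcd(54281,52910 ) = 1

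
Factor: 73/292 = 1/4= 2^(- 2)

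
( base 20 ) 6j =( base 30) 4j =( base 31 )4F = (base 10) 139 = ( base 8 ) 213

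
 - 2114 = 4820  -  6934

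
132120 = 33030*4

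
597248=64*9332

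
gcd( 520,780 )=260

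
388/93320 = 97/23330= 0.00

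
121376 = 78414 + 42962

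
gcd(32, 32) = 32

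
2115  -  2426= - 311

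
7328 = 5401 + 1927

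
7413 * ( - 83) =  - 615279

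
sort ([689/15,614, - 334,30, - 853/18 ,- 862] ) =[- 862,-334,- 853/18,30,689/15,614] 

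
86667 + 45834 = 132501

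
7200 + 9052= 16252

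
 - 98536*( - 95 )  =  9360920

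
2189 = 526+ 1663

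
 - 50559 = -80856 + 30297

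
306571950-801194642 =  - 494622692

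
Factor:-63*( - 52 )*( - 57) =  - 186732 = - 2^2  *  3^3*7^1*13^1*19^1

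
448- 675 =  - 227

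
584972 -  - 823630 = 1408602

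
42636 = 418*102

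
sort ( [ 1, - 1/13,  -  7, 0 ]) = [ - 7,  -  1/13,0, 1] 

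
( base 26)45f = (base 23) 58k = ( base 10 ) 2849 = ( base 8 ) 5441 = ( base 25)4DO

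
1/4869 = 1/4869 = 0.00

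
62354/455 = 137+19/455=137.04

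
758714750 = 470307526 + 288407224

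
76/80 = 19/20 = 0.95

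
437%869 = 437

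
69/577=69/577 = 0.12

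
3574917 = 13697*261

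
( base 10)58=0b111010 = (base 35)1n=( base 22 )2E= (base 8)72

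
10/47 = 10/47=0.21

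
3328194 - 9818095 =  - 6489901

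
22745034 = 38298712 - 15553678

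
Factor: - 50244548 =  -  2^2*83^1*151339^1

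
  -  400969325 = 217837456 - 618806781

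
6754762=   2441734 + 4313028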